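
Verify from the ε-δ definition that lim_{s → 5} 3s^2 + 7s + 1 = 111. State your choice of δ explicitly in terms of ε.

δ = min(1, ε/40)

Let ε > 0 be given. We want δ > 0 such that 0 < |s − 5| < δ implies |(3s^2 + 7s + 1) − 111| < ε.
(3s^2 + 7s + 1) − 111 = 3s^2 + 7s - 110 = (s − 5)(3s + 22).
So |(3s^2 + 7s + 1) − 111| = |s − 5|·|3s + 22|.
Require δ ≤ 1. Then |s − 5| < 1 gives |s| < 6, and by the triangle inequality |3s + 22| ≤ 3·6 + 22 = 40.
Hence |(3s^2 + 7s + 1) − 111| ≤ 40|s − 5| < ε provided |s − 5| < ε/40.
Take δ = min(1, ε/40). Then 0 < |s − 5| < δ gives both |s − 5| < 1 and |s − 5| < ε/40, so |(3s^2 + 7s + 1) − 111| < ε.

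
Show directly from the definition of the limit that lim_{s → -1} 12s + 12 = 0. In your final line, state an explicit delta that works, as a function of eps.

Suppose eps > 0. We need delta > 0 so that 0 < |s + 1| < delta implies |(12s + 12)| < eps.
|(12s + 12)| = |12s + 12| = 12|s + 1|.
Thus it suffices that |s + 1| < eps/12.
Take delta = eps/12. If 0 < |s + 1| < delta then |(12s + 12)| = 12|s + 1| < 12·(eps/12) = eps.

delta = eps/12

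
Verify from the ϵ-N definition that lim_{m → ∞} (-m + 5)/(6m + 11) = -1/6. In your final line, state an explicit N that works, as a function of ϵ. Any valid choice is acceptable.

N = (41/36)/ϵ

Suppose ϵ > 0. For m ≥ 1, |(-m + 5)/(6m + 11) + 1/6| = |41|/(6(6m + 11)) = 41/(6(6m + 11)).
Since 6m + 11 ≥ 6m for m ≥ 1, this is ≤ 41/(6·6m) = (41/36)/m.
So |(-m + 5)/(6m + 11) + 1/6| < ϵ whenever m > (41/36)/ϵ.
Take N = (41/36)/ϵ. If m > N then |(-m + 5)/(6m + 11) + 1/6| ≤ (41/36)/m < ϵ.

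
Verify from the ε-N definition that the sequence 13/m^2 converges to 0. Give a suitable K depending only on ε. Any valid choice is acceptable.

K = (13/ε)^{1/2}

Let ε > 0. For m ≥ 1, |13/m^2 − 0| = 13/m^2.
13/m^2 < ε ⇔ m^2 > 13/ε ⇔ m > (13/ε)^{1/2}.
Take K = (13/ε)^{1/2}. Then m > K implies 13/m^2 < ε.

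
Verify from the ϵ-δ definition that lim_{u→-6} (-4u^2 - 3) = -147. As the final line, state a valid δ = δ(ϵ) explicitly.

Suppose ϵ > 0. We want δ > 0 such that 0 < |u + 6| < δ implies |(-4u^2 - 3) + 147| < ϵ.
(-4u^2 - 3) + 147 = -4u^2 + 144 = (u + 6)(-4u + 24).
So |(-4u^2 - 3) + 147| = |u + 6|·|-4u + 24|.
Assume first that |u + 6| < 1, so |u| < 7. Then |-4u + 24| ≤ 4·7 + 24 = 52.
Hence |(-4u^2 - 3) + 147| ≤ 52|u + 6| < ϵ provided |u + 6| < ϵ/52.
Choosing δ = min(1, ϵ/52) ensures both conditions, hence |(-4u^2 - 3) + 147| < ϵ.

δ = min(1, ϵ/52)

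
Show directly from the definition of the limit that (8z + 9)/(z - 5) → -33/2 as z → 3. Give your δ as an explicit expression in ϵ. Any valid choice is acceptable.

δ = min(1, (2/49)ϵ)

Let ϵ > 0 be given. We want δ > 0 with 0 < |z − 3| < δ ⇒ |(8z + 9)/(z - 5) + 33/2| < ϵ.
Combining over a common denominator, (8z + 9)/(z - 5) + 33/2 = [(8z + 9)·(-2) − 33·(z - 5)] / [(-2)·(z - 5)] = -49(z − 3) / ((-2)(z - 5)).
So |(8z + 9)/(z - 5) + 33/2| = 49|z − 3| / (2·|z − 5|).
Require δ ≤ 1, so |z − 5| ≥ |-2| − |z − 3| > 2 − 1 = 1.
Hence |(8z + 9)/(z - 5) + 33/2| < 49|z − 3|/(2·1) = (49/2)|z − 3|, which is < ϵ once |z − 3| < (2/49)ϵ.
Take δ = min(1, (2/49)ϵ). Then 0 < |z − 3| < δ forces both bounds, so |(8z + 9)/(z - 5) + 33/2| < ϵ.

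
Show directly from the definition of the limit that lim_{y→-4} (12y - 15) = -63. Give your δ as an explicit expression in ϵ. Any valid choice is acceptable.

δ = ϵ/12

Let ϵ > 0 be given. We need δ > 0 so that 0 < |y + 4| < δ implies |(12y - 15) + 63| < ϵ.
Since (12y - 15) + 63 = 12(y + 4), we have |(12y - 15) + 63| = 12|y + 4|.
Thus it suffices that |y + 4| < ϵ/12.
Take δ = ϵ/12. If 0 < |y + 4| < δ then |(12y - 15) + 63| = 12|y + 4| < 12·(ϵ/12) = ϵ.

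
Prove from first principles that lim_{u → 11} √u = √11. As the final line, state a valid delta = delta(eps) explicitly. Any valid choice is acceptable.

delta = min(11, √11·eps)

Let eps > 0 be given. We want delta > 0 such that 0 < |u − 11| < delta implies |√u − √11| < eps.
Rationalise: √u − √11 = (u − 11)/(√u + √11), so |√u − √11| = |u − 11|/(√u + √11).
Restrict delta ≤ 11 so that |u − 11| < 11 forces u > 0, and then √u + √11 > √11.
Hence |√u − √11| < |u − 11|/√11, which is < eps once |u − 11| < √11·eps.
Take delta = min(11, √11·eps). If 0 < |u − 11| < delta then u > 0 and |√u − √11| < |u − 11|/√11 < eps.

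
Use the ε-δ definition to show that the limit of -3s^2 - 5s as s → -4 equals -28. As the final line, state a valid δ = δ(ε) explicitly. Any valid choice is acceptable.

δ = min(1, ε/22)

Suppose ε > 0. We want δ > 0 such that 0 < |s + 4| < δ implies |(-3s^2 - 5s) + 28| < ε.
(-3s^2 - 5s) + 28 = -3s^2 - 5s + 28 = (s + 4)(-3s + 7).
So |(-3s^2 - 5s) + 28| = |s + 4|·|-3s + 7|.
Assume first that |s + 4| < 1, so |s| < 5. Then |-3s + 7| ≤ 3·5 + 7 = 22.
Hence |(-3s^2 - 5s) + 28| ≤ 22|s + 4| < ε provided |s + 4| < ε/22.
Choosing δ = min(1, ε/22) ensures both conditions, hence |(-3s^2 - 5s) + 28| < ε.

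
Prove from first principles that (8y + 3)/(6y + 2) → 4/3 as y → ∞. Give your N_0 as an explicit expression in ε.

N_0 = (1/18)/ε

Let ε > 0 be given. We seek N_0 > 0 such that y > N_0 implies |(8y + 3)/(6y + 2) − (4/3)| < ε.
(8y + 3)/(6y + 2) − (4/3) = (6(8y + 3) − 8(6y + 2)) / (6(6y + 2)) = 2/(6(6y + 2)).
For y > 0 we have 6y + 2 > 6y, so |(8y + 3)/(6y + 2) − (4/3)| = 2/(6(6y + 2)) < 2/(6·6y) = (1/18)/y.
Thus |(8y + 3)/(6y + 2) − (4/3)| < ε whenever y > (1/18)/ε.
Take N_0 = (1/18)/ε. If y > N_0 then |(8y + 3)/(6y + 2) − (4/3)| < (1/18)/y < ε.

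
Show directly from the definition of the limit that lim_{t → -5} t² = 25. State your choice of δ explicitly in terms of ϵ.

δ = min(1, ϵ/11)

Suppose ϵ > 0. We seek δ > 0 with 0 < |t + 5| < δ ⇒ |t² − 25| < ϵ.
Factor: t² − 25 = (t + 5)(t - 5), so |t² − 25| = |t + 5|·|t - 5|.
Restrict δ ≤ 1. Then |t + 5| < 1 gives |t| < 6, so by the triangle inequality |t - 5| ≤ 6 + 5 = 11.
Hence |t² − 25| ≤ 11|t + 5|, which is < ϵ once |t + 5| < ϵ/11.
Take δ = min(1, ϵ/11). If 0 < |t + 5| < δ then both bounds hold and |t² − 25| ≤ 11|t + 5| < 11·(ϵ/11) = ϵ.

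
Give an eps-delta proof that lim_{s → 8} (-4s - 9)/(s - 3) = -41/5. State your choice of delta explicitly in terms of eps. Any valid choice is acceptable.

Let eps > 0. We want delta > 0 with 0 < |s − 8| < delta ⇒ |(-4s - 9)/(s - 3) + 41/5| < eps.
Combining over a common denominator, (-4s - 9)/(s - 3) + 41/5 = [(-4s - 9)·5 − (-41)·(s - 3)] / [5·(s - 3)] = 21(s − 8) / (5(s - 3)).
So |(-4s - 9)/(s - 3) + 41/5| = 21|s − 8| / (5·|s − 3|).
Require delta ≤ 5/2, so |s − 3| ≥ |5| − |s − 8| > 5 − 5/2 = 5/2.
Hence |(-4s - 9)/(s - 3) + 41/5| < 21|s − 8|/(5·(5/2)) = (42/25)|s − 8|, which is < eps once |s − 8| < (25/42)eps.
Take delta = min(5/2, (25/42)eps). Then 0 < |s − 8| < delta forces both bounds, so |(-4s - 9)/(s - 3) + 41/5| < eps.

delta = min(5/2, (25/42)eps)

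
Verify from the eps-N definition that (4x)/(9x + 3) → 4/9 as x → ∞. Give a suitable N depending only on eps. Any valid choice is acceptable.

Let eps > 0. We seek N > 0 such that x > N implies |(4x)/(9x + 3) − (4/9)| < eps.
(4x)/(9x + 3) − (4/9) = (9(4x) − 4(9x + 3)) / (9(9x + 3)) = -12/(9(9x + 3)).
For x > 0 we have 9x + 3 > 9x, so |(4x)/(9x + 3) − (4/9)| = 12/(9(9x + 3)) < 12/(9·9x) = (4/27)/x.
Thus |(4x)/(9x + 3) − (4/9)| < eps whenever x > (4/27)/eps.
Take N = (4/27)/eps. If x > N then |(4x)/(9x + 3) − (4/9)| < (4/27)/x < eps.

N = (4/27)/eps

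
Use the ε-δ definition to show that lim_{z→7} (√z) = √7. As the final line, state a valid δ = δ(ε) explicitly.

Let ε > 0. We want δ > 0 such that 0 < |z − 7| < δ implies |√z − √7| < ε.
Rationalise: √z − √7 = (z − 7)/(√z + √7), so |√z − √7| = |z − 7|/(√z + √7).
Restrict δ ≤ 7 so that |z − 7| < 7 forces z > 0, and then √z + √7 > √7.
Hence |√z − √7| < |z − 7|/√7, which is < ε once |z − 7| < √7·ε.
Take δ = min(7, √7·ε). If 0 < |z − 7| < δ then z > 0 and |√z − √7| < |z − 7|/√7 < ε.

δ = min(7, √7·ε)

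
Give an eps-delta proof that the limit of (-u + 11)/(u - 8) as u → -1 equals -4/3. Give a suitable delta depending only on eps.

delta = min(9/2, (27/2)eps)

Fix eps > 0. We want delta > 0 with 0 < |u + 1| < delta ⇒ |(-u + 11)/(u - 8) + 4/3| < eps.
Combining over a common denominator, (-u + 11)/(u - 8) + 4/3 = [(-u + 11)·(-9) − 12·(u - 8)] / [(-9)·(u - 8)] = -3(u + 1) / ((-9)(u - 8)).
So |(-u + 11)/(u - 8) + 4/3| = 3|u + 1| / (9·|u − 8|).
Restrict delta ≤ 9/2. Then |u + 1| < 9/2 gives |u − 8| = |(u + 1) + (-9)| ≥ 9 − 9/2 = 9/2.
Hence |(-u + 11)/(u - 8) + 4/3| < 3|u + 1|/(9·(9/2)) = (2/27)|u + 1|, which is < eps once |u + 1| < (27/2)eps.
Take delta = min(9/2, (27/2)eps). Then 0 < |u + 1| < delta forces both bounds, so |(-u + 11)/(u - 8) + 4/3| < eps.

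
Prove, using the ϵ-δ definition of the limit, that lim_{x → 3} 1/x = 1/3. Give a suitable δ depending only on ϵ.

δ = min(3/2, (9/2)ϵ)

Let ϵ > 0. We seek δ > 0 such that 0 < |x − 3| < δ implies |1/x − (1/3)| < ϵ.
|1/x − (1/3)| = |3 − x|/(3·|x|) = |x − 3|/(3|x|).
Restrict δ ≤ 3/2. Then |x − 3| < 3/2 gives |x| > 3/2, so 3|x| > 9/2.
Then |1/x − (1/3)| < |x − 3|/(9/2), which is < ϵ when |x − 3| < (9/2)ϵ.
Take δ = min(3/2, (9/2)ϵ). Then 0 < |x − 3| < δ gives both |x − 3| < 3/2 and |x − 3| < (9/2)ϵ, so |1/x − (1/3)| < ϵ.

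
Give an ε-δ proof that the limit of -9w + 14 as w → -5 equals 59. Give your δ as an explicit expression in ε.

Let ε > 0. We need δ > 0 so that 0 < |w + 5| < δ implies |(-9w + 14) − 59| < ε.
Since (-9w + 14) − 59 = -9(w + 5), we have |(-9w + 14) − 59| = 9|w + 5|.
Thus it suffices that |w + 5| < ε/9.
Take δ = ε/9. If 0 < |w + 5| < δ then |(-9w + 14) − 59| = 9|w + 5| < 9·(ε/9) = ε.

δ = ε/9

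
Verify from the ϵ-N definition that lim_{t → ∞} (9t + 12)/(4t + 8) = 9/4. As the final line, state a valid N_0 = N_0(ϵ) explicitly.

N_0 = (3/2)/ϵ

Suppose ϵ > 0. We seek N_0 > 0 such that t > N_0 implies |(9t + 12)/(4t + 8) − (9/4)| < ϵ.
(9t + 12)/(4t + 8) − (9/4) = (4(9t + 12) − 9(4t + 8)) / (4(4t + 8)) = -24/(4(4t + 8)).
For t > 0 we have 4t + 8 > 4t, so |(9t + 12)/(4t + 8) − (9/4)| = 24/(4(4t + 8)) < 24/(4·4t) = (3/2)/t.
Thus |(9t + 12)/(4t + 8) − (9/4)| < ϵ whenever t > (3/2)/ϵ.
Take N_0 = (3/2)/ϵ. If t > N_0 then |(9t + 12)/(4t + 8) − (9/4)| < (3/2)/t < ϵ.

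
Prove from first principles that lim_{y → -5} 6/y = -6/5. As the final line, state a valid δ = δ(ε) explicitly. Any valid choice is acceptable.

δ = min(5/2, (25/12)ε)

Let ε > 0. We seek δ > 0 such that 0 < |y + 5| < δ implies |6/y + 6/5| < ε.
|6/y + 6/5| = 6·|-5 − y|/(5·|y|) = 6|y + 5|/(5|y|).
Restrict δ ≤ 5/2. Then |y + 5| < 5/2 gives |y| > 5/2, so 5|y| > 25/2.
Then |6/y + 6/5| < 6|y + 5|/(25/2), which is < ε when |y + 5| < (25/12)ε.
Take δ = min(5/2, (25/12)ε). Then 0 < |y + 5| < δ gives both |y + 5| < 5/2 and |y + 5| < (25/12)ε, so |6/y + 6/5| < ε.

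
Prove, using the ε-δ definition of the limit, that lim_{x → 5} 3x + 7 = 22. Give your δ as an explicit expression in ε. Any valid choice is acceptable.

δ = ε/3

Let ε > 0. We need δ > 0 so that 0 < |x − 5| < δ implies |(3x + 7) − 22| < ε.
|(3x + 7) − 22| = |3x - 15| = 3|x − 5|.
So 3|x − 5| < ε exactly when |x − 5| < ε/3.
Choosing δ = ε/3 gives |(3x + 7) − 22| = 3|x − 5| < ε whenever |x − 5| < δ.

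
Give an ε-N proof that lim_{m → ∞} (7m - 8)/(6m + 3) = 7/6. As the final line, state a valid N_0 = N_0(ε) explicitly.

N_0 = (23/12)/ε

Let ε > 0. For m ≥ 1, |(7m - 8)/(6m + 3) − (7/6)| = |-69|/(6(6m + 3)) = 69/(6(6m + 3)).
Since 6m + 3 ≥ 6m for m ≥ 1, this is ≤ 69/(6·6m) = (23/12)/m.
So |(7m - 8)/(6m + 3) − (7/6)| < ε whenever m > (23/12)/ε.
Take N_0 = (23/12)/ε. If m > N_0 then |(7m - 8)/(6m + 3) − (7/6)| ≤ (23/12)/m < ε.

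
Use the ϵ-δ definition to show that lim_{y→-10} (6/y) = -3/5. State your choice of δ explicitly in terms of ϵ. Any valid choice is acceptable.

δ = min(5, (25/3)ϵ)

Fix ϵ > 0. We seek δ > 0 such that 0 < |y + 10| < δ implies |6/y + 3/5| < ϵ.
|6/y + 3/5| = 6·|-10 − y|/(10·|y|) = 6|y + 10|/(10|y|).
Require δ ≤ 5 so that |y| > 10 − 5 = 5, hence 10|y| > 50.
Then |6/y + 3/5| < 6|y + 10|/50, which is < ϵ when |y + 10| < (25/3)ϵ.
Take δ = min(5, (25/3)ϵ). Then 0 < |y + 10| < δ gives both |y + 10| < 5 and |y + 10| < (25/3)ϵ, so |6/y + 3/5| < ϵ.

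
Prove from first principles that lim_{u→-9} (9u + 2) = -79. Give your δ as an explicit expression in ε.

δ = ε/9

Suppose ε > 0. We need δ > 0 so that 0 < |u + 9| < δ implies |(9u + 2) + 79| < ε.
Since (9u + 2) + 79 = 9(u + 9), we have |(9u + 2) + 79| = 9|u + 9|.
Thus it suffices that |u + 9| < ε/9.
Choosing δ = ε/9 gives |(9u + 2) + 79| = 9|u + 9| < ε whenever |u + 9| < δ.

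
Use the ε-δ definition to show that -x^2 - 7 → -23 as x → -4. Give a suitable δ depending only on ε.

δ = min(1, ε/9)

Let ε > 0. We want δ > 0 such that 0 < |x + 4| < δ implies |(-x^2 - 7) + 23| < ε.
(-x^2 - 7) + 23 = -x^2 + 16 = (x + 4)(-x + 4).
So |(-x^2 - 7) + 23| = |x + 4|·|-x + 4|.
Require δ ≤ 1. Then |x + 4| < 1 gives |x| < 5, and by the triangle inequality |-x + 4| ≤ 5 + 4 = 9.
Hence |(-x^2 - 7) + 23| ≤ 9|x + 4| < ε provided |x + 4| < ε/9.
Choosing δ = min(1, ε/9) ensures both conditions, hence |(-x^2 - 7) + 23| < ε.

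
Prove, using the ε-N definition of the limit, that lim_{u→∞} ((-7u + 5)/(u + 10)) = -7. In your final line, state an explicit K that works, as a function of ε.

K = 75/ε

Suppose ε > 0. We seek K > 0 such that u > K implies |(-7u + 5)/(u + 10) + 7| < ε.
(-7u + 5)/(u + 10) + 7 = ((-7u + 5) − (-7)(u + 10)) / ((u + 10)) = 75/((u + 10)).
For u > 0 we have u + 10 > u, so |(-7u + 5)/(u + 10) + 7| = 75/((u + 10)) < 75/(u) = 75/u.
Thus |(-7u + 5)/(u + 10) + 7| < ε whenever u > 75/ε.
Take K = 75/ε. If u > K then |(-7u + 5)/(u + 10) + 7| < 75/u < ε.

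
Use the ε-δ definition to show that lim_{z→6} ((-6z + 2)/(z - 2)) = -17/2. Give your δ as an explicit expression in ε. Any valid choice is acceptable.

Let ε > 0 be given. We want δ > 0 with 0 < |z − 6| < δ ⇒ |(-6z + 2)/(z - 2) + 17/2| < ε.
Combining over a common denominator, (-6z + 2)/(z - 2) + 17/2 = [(-6z + 2)·4 − (-34)·(z - 2)] / [4·(z - 2)] = 10(z − 6) / (4(z - 2)).
So |(-6z + 2)/(z - 2) + 17/2| = 10|z − 6| / (4·|z − 2|).
Restrict δ ≤ 2. Then |z − 6| < 2 gives |z − 2| = |(z − 6) + 4| ≥ 4 − 2 = 2.
Hence |(-6z + 2)/(z - 2) + 17/2| < 10|z − 6|/(4·2) = (5/4)|z − 6|, which is < ε once |z − 6| < (4/5)ε.
Take δ = min(2, (4/5)ε). Then 0 < |z − 6| < δ forces both bounds, so |(-6z + 2)/(z - 2) + 17/2| < ε.

δ = min(2, (4/5)ε)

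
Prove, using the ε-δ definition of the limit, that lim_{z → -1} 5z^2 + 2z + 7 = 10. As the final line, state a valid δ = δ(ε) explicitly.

δ = min(1, ε/13)

Fix ε > 0. We want δ > 0 such that 0 < |z + 1| < δ implies |(5z^2 + 2z + 7) − 10| < ε.
(5z^2 + 2z + 7) − 10 = 5z^2 + 2z - 3 = (z + 1)(5z - 3).
So |(5z^2 + 2z + 7) − 10| = |z + 1|·|5z - 3|.
Require δ ≤ 1. Then |z + 1| < 1 gives |z| < 2, and by the triangle inequality |5z - 3| ≤ 5·2 + 3 = 13.
Hence |(5z^2 + 2z + 7) − 10| ≤ 13|z + 1| < ε provided |z + 1| < ε/13.
Choosing δ = min(1, ε/13) ensures both conditions, hence |(5z^2 + 2z + 7) − 10| < ε.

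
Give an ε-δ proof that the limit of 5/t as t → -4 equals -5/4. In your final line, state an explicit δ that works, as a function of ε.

δ = min(2, (8/5)ε)

Fix ε > 0. We seek δ > 0 such that 0 < |t + 4| < δ implies |5/t + 5/4| < ε.
|5/t + 5/4| = 5·|-4 − t|/(4·|t|) = 5|t + 4|/(4|t|).
Restrict δ ≤ 2. Then |t + 4| < 2 gives |t| > 2, so 4|t| > 8.
Then |5/t + 5/4| < 5|t + 4|/8, which is < ε when |t + 4| < (8/5)ε.
Take δ = min(2, (8/5)ε). Then 0 < |t + 4| < δ gives both |t + 4| < 2 and |t + 4| < (8/5)ε, so |5/t + 5/4| < ε.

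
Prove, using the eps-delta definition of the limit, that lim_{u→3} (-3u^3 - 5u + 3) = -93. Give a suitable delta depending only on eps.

Fix eps > 0. We want delta > 0 such that 0 < |u − 3| < delta implies |(-3u^3 - 5u + 3) + 93| < eps.
(-3u^3 - 5u + 3) + 93 = -3u^3 - 5u + 96 = (u − 3)(-3u^2 - 9u - 32).
So |(-3u^3 - 5u + 3) + 93| = |u − 3|·|-3u^2 - 9u - 32|.
Require delta ≤ 1. Then |u − 3| < 1 gives |u| < 4, and by the triangle inequality |-3u^2 - 9u - 32| ≤ 3·4^2 + 9·4 + 32 = 116.
Hence |(-3u^3 - 5u + 3) + 93| ≤ 116|u − 3| < eps provided |u − 3| < eps/116.
Take delta = min(1, eps/116). Then 0 < |u − 3| < delta gives both |u − 3| < 1 and |u − 3| < eps/116, so |(-3u^3 - 5u + 3) + 93| < eps.

delta = min(1, eps/116)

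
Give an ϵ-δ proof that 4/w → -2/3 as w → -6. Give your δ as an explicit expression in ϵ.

δ = min(3, (9/2)ϵ)

Let ϵ > 0. We seek δ > 0 such that 0 < |w + 6| < δ implies |4/w + 2/3| < ϵ.
|4/w + 2/3| = 4·|-6 − w|/(6·|w|) = 4|w + 6|/(6|w|).
Require δ ≤ 3 so that |w| > 6 − 3 = 3, hence 6|w| > 18.
Then |4/w + 2/3| < 4|w + 6|/18, which is < ϵ when |w + 6| < (9/2)ϵ.
Take δ = min(3, (9/2)ϵ). Then 0 < |w + 6| < δ gives both |w + 6| < 3 and |w + 6| < (9/2)ϵ, so |4/w + 2/3| < ϵ.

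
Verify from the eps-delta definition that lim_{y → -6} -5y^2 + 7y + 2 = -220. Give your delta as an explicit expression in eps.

delta = min(2, eps/77)

Let eps > 0 be given. We want delta > 0 such that 0 < |y + 6| < delta implies |(-5y^2 + 7y + 2) + 220| < eps.
(-5y^2 + 7y + 2) + 220 = -5y^2 + 7y + 222 = (y + 6)(-5y + 37).
So |(-5y^2 + 7y + 2) + 220| = |y + 6|·|-5y + 37|.
Require delta ≤ 2. Then |y + 6| < 2 gives |y| < 8, and by the triangle inequality |-5y + 37| ≤ 5·8 + 37 = 77.
Hence |(-5y^2 + 7y + 2) + 220| ≤ 77|y + 6| < eps provided |y + 6| < eps/77.
Choosing delta = min(2, eps/77) ensures both conditions, hence |(-5y^2 + 7y + 2) + 220| < eps.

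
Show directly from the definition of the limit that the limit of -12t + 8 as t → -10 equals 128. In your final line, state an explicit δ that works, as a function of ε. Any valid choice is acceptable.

δ = ε/12

Suppose ε > 0. We need δ > 0 so that 0 < |t + 10| < δ implies |(-12t + 8) − 128| < ε.
|(-12t + 8) − 128| = |-12t - 120| = 12|t + 10|.
Thus it suffices that |t + 10| < ε/12.
Choosing δ = ε/12 gives |(-12t + 8) − 128| = 12|t + 10| < ε whenever |t + 10| < δ.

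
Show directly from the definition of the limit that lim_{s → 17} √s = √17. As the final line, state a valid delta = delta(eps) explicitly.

delta = min(17, √17·eps)

Let eps > 0. We want delta > 0 such that 0 < |s − 17| < delta implies |√s − √17| < eps.
Rationalise: √s − √17 = (s − 17)/(√s + √17), so |√s − √17| = |s − 17|/(√s + √17).
Restrict delta ≤ 17 so that |s − 17| < 17 forces s > 0, and then √s + √17 > √17.
Hence |√s − √17| < |s − 17|/√17, which is < eps once |s − 17| < √17·eps.
Take delta = min(17, √17·eps). If 0 < |s − 17| < delta then s > 0 and |√s − √17| < |s − 17|/√17 < eps.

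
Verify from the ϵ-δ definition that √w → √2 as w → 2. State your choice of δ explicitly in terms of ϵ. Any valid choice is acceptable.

Let ϵ > 0. We want δ > 0 such that 0 < |w − 2| < δ implies |√w − √2| < ϵ.
Rationalise: √w − √2 = (w − 2)/(√w + √2), so |√w − √2| = |w − 2|/(√w + √2).
Restrict δ ≤ 2 so that |w − 2| < 2 forces w > 0, and then √w + √2 > √2.
Hence |√w − √2| < |w − 2|/√2, which is < ϵ once |w − 2| < √2·ϵ.
Take δ = min(2, √2·ϵ). If 0 < |w − 2| < δ then w > 0 and |√w − √2| < |w − 2|/√2 < ϵ.

δ = min(2, √2·ϵ)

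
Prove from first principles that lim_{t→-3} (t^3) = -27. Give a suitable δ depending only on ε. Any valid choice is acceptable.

δ = min(1, ε/37)

Let ε > 0. We seek δ > 0 with 0 < |t + 3| < δ ⇒ |t^3 + 27| < ε.
Factor: t^3 + 27 = (t + 3)(t^2 - 3t + 9), so |t^3 + 27| = |t + 3|·|t^2 - 3t + 9|.
Impose δ ≤ 1 so that |t| < 4; then |t^2 - 3t + 9| ≤ 37.
Hence |t^3 + 27| ≤ 37|t + 3|, which is < ε once |t + 3| < ε/37.
Take δ = min(1, ε/37). If 0 < |t + 3| < δ then both bounds hold and |t^3 + 27| ≤ 37|t + 3| < 37·(ε/37) = ε.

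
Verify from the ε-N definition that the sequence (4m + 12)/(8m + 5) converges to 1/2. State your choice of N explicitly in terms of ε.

N = (19/16)/ε

Let ε > 0 be given. For m ≥ 1, |(4m + 12)/(8m + 5) − (1/2)| = |76|/(8(8m + 5)) = 76/(8(8m + 5)).
Since 8m + 5 ≥ 8m for m ≥ 1, this is ≤ 76/(8·8m) = (19/16)/m.
So |(4m + 12)/(8m + 5) − (1/2)| < ε whenever m > (19/16)/ε.
Take N = (19/16)/ε. If m > N then |(4m + 12)/(8m + 5) − (1/2)| ≤ (19/16)/m < ε.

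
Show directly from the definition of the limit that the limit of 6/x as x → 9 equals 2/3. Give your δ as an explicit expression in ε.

Let ε > 0 be given. We seek δ > 0 such that 0 < |x − 9| < δ implies |6/x − (2/3)| < ε.
|6/x − (2/3)| = 6·|9 − x|/(9·|x|) = 6|x − 9|/(9|x|).
Restrict δ ≤ 9/2. Then |x − 9| < 9/2 gives |x| > 9/2, so 9|x| > 81/2.
Then |6/x − (2/3)| < 6|x − 9|/(81/2), which is < ε when |x − 9| < (27/4)ε.
Take δ = min(9/2, (27/4)ε). Then 0 < |x − 9| < δ gives both |x − 9| < 9/2 and |x − 9| < (27/4)ε, so |6/x − (2/3)| < ε.

δ = min(9/2, (27/4)ε)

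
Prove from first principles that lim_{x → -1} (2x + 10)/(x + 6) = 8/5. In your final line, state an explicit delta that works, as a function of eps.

delta = min(5/2, (25/4)eps)

Let eps > 0. We want delta > 0 with 0 < |x + 1| < delta ⇒ |(2x + 10)/(x + 6) − (8/5)| < eps.
Combining over a common denominator, (2x + 10)/(x + 6) − (8/5) = [(2x + 10)·5 − 8·(x + 6)] / [5·(x + 6)] = 2(x + 1) / (5(x + 6)).
So |(2x + 10)/(x + 6) − (8/5)| = 2|x + 1| / (5·|x + 6|).
Require delta ≤ 5/2, so |x + 6| ≥ |5| − |x + 1| > 5 − 5/2 = 5/2.
Hence |(2x + 10)/(x + 6) − (8/5)| < 2|x + 1|/(5·(5/2)) = (4/25)|x + 1|, which is < eps once |x + 1| < (25/4)eps.
Take delta = min(5/2, (25/4)eps). Then 0 < |x + 1| < delta forces both bounds, so |(2x + 10)/(x + 6) − (8/5)| < eps.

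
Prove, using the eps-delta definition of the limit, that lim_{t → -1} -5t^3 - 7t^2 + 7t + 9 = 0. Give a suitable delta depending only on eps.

Let eps > 0. We want delta > 0 such that 0 < |t + 1| < delta implies |(-5t^3 - 7t^2 + 7t + 9)| < eps.
(-5t^3 - 7t^2 + 7t + 9) = -5t^3 - 7t^2 + 7t + 9 = (t + 1)(-5t^2 - 2t + 9).
So |(-5t^3 - 7t^2 + 7t + 9)| = |t + 1|·|-5t^2 - 2t + 9|.
Require delta ≤ 2. Then |t + 1| < 2 gives |t| < 3, and by the triangle inequality |-5t^2 - 2t + 9| ≤ 5·3^2 + 2·3 + 9 = 60.
Hence |(-5t^3 - 7t^2 + 7t + 9)| ≤ 60|t + 1| < eps provided |t + 1| < eps/60.
Choosing delta = min(2, eps/60) ensures both conditions, hence |(-5t^3 - 7t^2 + 7t + 9)| < eps.

delta = min(2, eps/60)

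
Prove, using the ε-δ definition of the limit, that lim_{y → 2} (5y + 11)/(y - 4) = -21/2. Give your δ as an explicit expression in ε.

δ = min(1, (2/31)ε)

Let ε > 0. We want δ > 0 with 0 < |y − 2| < δ ⇒ |(5y + 11)/(y - 4) + 21/2| < ε.
Combining over a common denominator, (5y + 11)/(y - 4) + 21/2 = [(5y + 11)·(-2) − 21·(y - 4)] / [(-2)·(y - 4)] = -31(y − 2) / ((-2)(y - 4)).
So |(5y + 11)/(y - 4) + 21/2| = 31|y − 2| / (2·|y − 4|).
Require δ ≤ 1, so |y − 4| ≥ |-2| − |y − 2| > 2 − 1 = 1.
Hence |(5y + 11)/(y - 4) + 21/2| < 31|y − 2|/(2·1) = (31/2)|y − 2|, which is < ε once |y − 2| < (2/31)ε.
Take δ = min(1, (2/31)ε). Then 0 < |y − 2| < δ forces both bounds, so |(5y + 11)/(y - 4) + 21/2| < ε.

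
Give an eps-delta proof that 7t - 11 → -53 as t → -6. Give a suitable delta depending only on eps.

Fix eps > 0. We need delta > 0 so that 0 < |t + 6| < delta implies |(7t - 11) + 53| < eps.
|(7t - 11) + 53| = |7t + 42| = 7|t + 6|.
Thus it suffices that |t + 6| < eps/7.
Choosing delta = eps/7 gives |(7t - 11) + 53| = 7|t + 6| < eps whenever |t + 6| < delta.

delta = eps/7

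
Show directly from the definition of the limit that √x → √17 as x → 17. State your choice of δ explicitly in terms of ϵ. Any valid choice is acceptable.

δ = min(17, √17·ϵ)

Suppose ϵ > 0. We want δ > 0 such that 0 < |x − 17| < δ implies |√x − √17| < ϵ.
Rationalise: √x − √17 = (x − 17)/(√x + √17), so |√x − √17| = |x − 17|/(√x + √17).
Restrict δ ≤ 17 so that |x − 17| < 17 forces x > 0, and then √x + √17 > √17.
Hence |√x − √17| < |x − 17|/√17, which is < ϵ once |x − 17| < √17·ϵ.
Take δ = min(17, √17·ϵ). If 0 < |x − 17| < δ then x > 0 and |√x − √17| < |x − 17|/√17 < ϵ.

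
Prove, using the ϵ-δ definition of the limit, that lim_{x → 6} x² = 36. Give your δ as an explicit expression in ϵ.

Let ϵ > 0 be given. We seek δ > 0 with 0 < |x − 6| < δ ⇒ |x² − 36| < ϵ.
Factor: x² − 36 = (x − 6)(x + 6), so |x² − 36| = |x − 6|·|x + 6|.
Impose δ ≤ 1 so that |x| < 7; then |x + 6| ≤ 13.
Hence |x² − 36| ≤ 13|x − 6|, which is < ϵ once |x − 6| < ϵ/13.
Take δ = min(1, ϵ/13). If 0 < |x − 6| < δ then both bounds hold and |x² − 36| ≤ 13|x − 6| < 13·(ϵ/13) = ϵ.

δ = min(1, ϵ/13)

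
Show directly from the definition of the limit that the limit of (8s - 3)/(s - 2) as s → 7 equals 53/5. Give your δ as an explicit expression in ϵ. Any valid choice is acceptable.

δ = min(5/2, (25/26)ϵ)

Suppose ϵ > 0. We want δ > 0 with 0 < |s − 7| < δ ⇒ |(8s - 3)/(s - 2) − (53/5)| < ϵ.
Combining over a common denominator, (8s - 3)/(s - 2) − (53/5) = [(8s - 3)·5 − 53·(s - 2)] / [5·(s - 2)] = -13(s − 7) / (5(s - 2)).
So |(8s - 3)/(s - 2) − (53/5)| = 13|s − 7| / (5·|s − 2|).
Require δ ≤ 5/2, so |s − 2| ≥ |5| − |s − 7| > 5 − 5/2 = 5/2.
Hence |(8s - 3)/(s - 2) − (53/5)| < 13|s − 7|/(5·(5/2)) = (26/25)|s − 7|, which is < ϵ once |s − 7| < (25/26)ϵ.
Take δ = min(5/2, (25/26)ϵ). Then 0 < |s − 7| < δ forces both bounds, so |(8s - 3)/(s - 2) − (53/5)| < ϵ.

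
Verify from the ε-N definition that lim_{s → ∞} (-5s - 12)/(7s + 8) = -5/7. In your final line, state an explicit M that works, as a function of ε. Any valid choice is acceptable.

Let ε > 0 be given. We seek M > 0 such that s > M implies |(-5s - 12)/(7s + 8) + 5/7| < ε.
(-5s - 12)/(7s + 8) + 5/7 = (7(-5s - 12) − (-5)(7s + 8)) / (7(7s + 8)) = -44/(7(7s + 8)).
For s > 0 we have 7s + 8 > 7s, so |(-5s - 12)/(7s + 8) + 5/7| = 44/(7(7s + 8)) < 44/(7·7s) = (44/49)/s.
Thus |(-5s - 12)/(7s + 8) + 5/7| < ε whenever s > (44/49)/ε.
Take M = (44/49)/ε. If s > M then |(-5s - 12)/(7s + 8) + 5/7| < (44/49)/s < ε.

M = (44/49)/ε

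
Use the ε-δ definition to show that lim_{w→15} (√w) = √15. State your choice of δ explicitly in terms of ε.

δ = min(15, √15·ε)

Let ε > 0. We want δ > 0 such that 0 < |w − 15| < δ implies |√w − √15| < ε.
Multiplying by the conjugate, |√w − √15| = |w − 15|/(√w + √15).
Restrict δ ≤ 15 so that |w − 15| < 15 forces w > 0, and then √w + √15 > √15.
Hence |√w − √15| < |w − 15|/√15, which is < ε once |w − 15| < √15·ε.
Take δ = min(15, √15·ε). If 0 < |w − 15| < δ then w > 0 and |√w − √15| < |w − 15|/√15 < ε.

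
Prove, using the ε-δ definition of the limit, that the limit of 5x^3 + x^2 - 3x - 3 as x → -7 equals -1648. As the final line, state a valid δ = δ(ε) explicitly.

Let ε > 0. We want δ > 0 such that 0 < |x + 7| < δ implies |(5x^3 + x^2 - 3x - 3) + 1648| < ε.
(5x^3 + x^2 - 3x - 3) + 1648 = 5x^3 + x^2 - 3x + 1645 = (x + 7)(5x^2 - 34x + 235).
So |(5x^3 + x^2 - 3x - 3) + 1648| = |x + 7|·|5x^2 - 34x + 235|.
Require δ ≤ 1. Then |x + 7| < 1 gives |x| < 8, and by the triangle inequality |5x^2 - 34x + 235| ≤ 5·8^2 + 34·8 + 235 = 827.
Hence |(5x^3 + x^2 - 3x - 3) + 1648| ≤ 827|x + 7| < ε provided |x + 7| < ε/827.
Choosing δ = min(1, ε/827) ensures both conditions, hence |(5x^3 + x^2 - 3x - 3) + 1648| < ε.

δ = min(1, ε/827)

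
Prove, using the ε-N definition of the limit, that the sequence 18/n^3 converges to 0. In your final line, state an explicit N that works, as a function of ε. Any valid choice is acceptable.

Fix ε > 0. For n ≥ 1, |18/n^3 − 0| = 18/n^3.
18/n^3 < ε ⇔ n^3 > 18/ε ⇔ n > (18/ε)^{1/3}.
Take N = (18/ε)^{1/3}. Then n > N implies 18/n^3 < ε.

N = (18/ε)^{1/3}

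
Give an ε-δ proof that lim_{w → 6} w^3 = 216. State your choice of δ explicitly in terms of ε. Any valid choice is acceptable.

δ = min(1, ε/127)

Fix ε > 0. We seek δ > 0 with 0 < |w − 6| < δ ⇒ |w^3 − 216| < ε.
Factor: w^3 − 216 = (w − 6)(w^2 + 6w + 36), so |w^3 − 216| = |w − 6|·|w^2 + 6w + 36|.
Impose δ ≤ 1 so that |w| < 7; then |w^2 + 6w + 36| ≤ 127.
Hence |w^3 − 216| ≤ 127|w − 6|, which is < ε once |w − 6| < ε/127.
Take δ = min(1, ε/127). If 0 < |w − 6| < δ then both bounds hold and |w^3 − 216| ≤ 127|w − 6| < 127·(ε/127) = ε.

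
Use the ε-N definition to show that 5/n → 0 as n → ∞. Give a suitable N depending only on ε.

Fix ε > 0. For n ≥ 1, |5/n − 0| = 5/(n) ≤ 5/n.
We need 5/n < ε, i.e. n > 5/ε.
Take N = 5/ε. If n > N then |5/n| ≤ 5/n < ε.

N = 5/ε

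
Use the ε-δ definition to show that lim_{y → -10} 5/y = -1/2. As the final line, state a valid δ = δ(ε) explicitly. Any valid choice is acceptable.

Fix ε > 0. We seek δ > 0 such that 0 < |y + 10| < δ implies |5/y + 1/2| < ε.
|5/y + 1/2| = 5·|-10 − y|/(10·|y|) = 5|y + 10|/(10|y|).
Require δ ≤ 5 so that |y| > 10 − 5 = 5, hence 10|y| > 50.
Then |5/y + 1/2| < 5|y + 10|/50, which is < ε when |y + 10| < 10ε.
Take δ = min(5, 10ε). Then 0 < |y + 10| < δ gives both |y + 10| < 5 and |y + 10| < 10ε, so |5/y + 1/2| < ε.

δ = min(5, 10ε)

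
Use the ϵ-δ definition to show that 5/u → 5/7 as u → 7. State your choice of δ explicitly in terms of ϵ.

Let ϵ > 0 be given. We seek δ > 0 such that 0 < |u − 7| < δ implies |5/u − (5/7)| < ϵ.
|5/u − (5/7)| = 5·|7 − u|/(7·|u|) = 5|u − 7|/(7|u|).
Restrict δ ≤ 7/2. Then |u − 7| < 7/2 gives |u| > 7/2, so 7|u| > 49/2.
Then |5/u − (5/7)| < 5|u − 7|/(49/2), which is < ϵ when |u − 7| < (49/10)ϵ.
Take δ = min(7/2, (49/10)ϵ). Then 0 < |u − 7| < δ gives both |u − 7| < 7/2 and |u − 7| < (49/10)ϵ, so |5/u − (5/7)| < ϵ.

δ = min(7/2, (49/10)ϵ)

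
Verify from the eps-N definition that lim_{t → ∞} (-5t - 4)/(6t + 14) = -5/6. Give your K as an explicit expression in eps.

Fix eps > 0. We seek K > 0 such that t > K implies |(-5t - 4)/(6t + 14) + 5/6| < eps.
(-5t - 4)/(6t + 14) + 5/6 = (6(-5t - 4) − (-5)(6t + 14)) / (6(6t + 14)) = 46/(6(6t + 14)).
For t > 0 we have 6t + 14 > 6t, so |(-5t - 4)/(6t + 14) + 5/6| = 46/(6(6t + 14)) < 46/(6·6t) = (23/18)/t.
Thus |(-5t - 4)/(6t + 14) + 5/6| < eps whenever t > (23/18)/eps.
Take K = (23/18)/eps. If t > K then |(-5t - 4)/(6t + 14) + 5/6| < (23/18)/t < eps.

K = (23/18)/eps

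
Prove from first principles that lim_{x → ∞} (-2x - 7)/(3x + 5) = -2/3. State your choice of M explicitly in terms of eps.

Let eps > 0. We seek M > 0 such that x > M implies |(-2x - 7)/(3x + 5) + 2/3| < eps.
(-2x - 7)/(3x + 5) + 2/3 = (3(-2x - 7) − (-2)(3x + 5)) / (3(3x + 5)) = -11/(3(3x + 5)).
For x > 0 we have 3x + 5 > 3x, so |(-2x - 7)/(3x + 5) + 2/3| = 11/(3(3x + 5)) < 11/(3·3x) = (11/9)/x.
Thus |(-2x - 7)/(3x + 5) + 2/3| < eps whenever x > (11/9)/eps.
Take M = (11/9)/eps. If x > M then |(-2x - 7)/(3x + 5) + 2/3| < (11/9)/x < eps.

M = (11/9)/eps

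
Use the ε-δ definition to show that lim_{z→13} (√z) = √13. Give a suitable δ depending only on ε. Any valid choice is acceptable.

δ = min(13, √13·ε)

Suppose ε > 0. We want δ > 0 such that 0 < |z − 13| < δ implies |√z − √13| < ε.
Rationalise: √z − √13 = (z − 13)/(√z + √13), so |√z − √13| = |z − 13|/(√z + √13).
Restrict δ ≤ 13 so that |z − 13| < 13 forces z > 0, and then √z + √13 > √13.
Hence |√z − √13| < |z − 13|/√13, which is < ε once |z − 13| < √13·ε.
Take δ = min(13, √13·ε). If 0 < |z − 13| < δ then z > 0 and |√z − √13| < |z − 13|/√13 < ε.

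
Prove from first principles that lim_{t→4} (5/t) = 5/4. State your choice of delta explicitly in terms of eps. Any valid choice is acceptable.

delta = min(2, (8/5)eps)

Let eps > 0. We seek delta > 0 such that 0 < |t − 4| < delta implies |5/t − (5/4)| < eps.
|5/t − (5/4)| = 5·|4 − t|/(4·|t|) = 5|t − 4|/(4|t|).
Restrict delta ≤ 2. Then |t − 4| < 2 gives |t| > 2, so 4|t| > 8.
Then |5/t − (5/4)| < 5|t − 4|/8, which is < eps when |t − 4| < (8/5)eps.
Take delta = min(2, (8/5)eps). Then 0 < |t − 4| < delta gives both |t − 4| < 2 and |t − 4| < (8/5)eps, so |5/t − (5/4)| < eps.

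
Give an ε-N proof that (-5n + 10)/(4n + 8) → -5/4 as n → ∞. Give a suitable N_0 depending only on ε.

Suppose ε > 0. For n ≥ 1, |(-5n + 10)/(4n + 8) + 5/4| = |80|/(4(4n + 8)) = 80/(4(4n + 8)).
Since 4n + 8 ≥ 4n for n ≥ 1, this is ≤ 80/(4·4n) = 5/n.
So |(-5n + 10)/(4n + 8) + 5/4| < ε whenever n > 5/ε.
Take N_0 = 5/ε. If n > N_0 then |(-5n + 10)/(4n + 8) + 5/4| ≤ 5/n < ε.

N_0 = 5/ε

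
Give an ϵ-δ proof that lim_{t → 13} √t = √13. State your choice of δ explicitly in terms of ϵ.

δ = min(13, √13·ϵ)

Let ϵ > 0 be given. We want δ > 0 such that 0 < |t − 13| < δ implies |√t − √13| < ϵ.
Rationalise: √t − √13 = (t − 13)/(√t + √13), so |√t − √13| = |t − 13|/(√t + √13).
Restrict δ ≤ 13 so that |t − 13| < 13 forces t > 0, and then √t + √13 > √13.
Hence |√t − √13| < |t − 13|/√13, which is < ϵ once |t − 13| < √13·ϵ.
Take δ = min(13, √13·ϵ). If 0 < |t − 13| < δ then t > 0 and |√t − √13| < |t − 13|/√13 < ϵ.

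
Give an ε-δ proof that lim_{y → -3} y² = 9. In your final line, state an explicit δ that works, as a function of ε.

Fix ε > 0. We seek δ > 0 with 0 < |y + 3| < δ ⇒ |y² − 9| < ε.
Factor: y² − 9 = (y + 3)(y - 3), so |y² − 9| = |y + 3|·|y - 3|.
Restrict δ ≤ 2. Then |y + 3| < 2 gives |y| < 5, so by the triangle inequality |y - 3| ≤ 5 + 3 = 8.
Hence |y² − 9| ≤ 8|y + 3|, which is < ε once |y + 3| < ε/8.
Take δ = min(2, ε/8). If 0 < |y + 3| < δ then both bounds hold and |y² − 9| ≤ 8|y + 3| < 8·(ε/8) = ε.

δ = min(2, ε/8)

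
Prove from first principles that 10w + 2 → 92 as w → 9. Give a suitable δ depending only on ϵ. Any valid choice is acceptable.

δ = ϵ/10

Fix ϵ > 0. We need δ > 0 so that 0 < |w − 9| < δ implies |(10w + 2) − 92| < ϵ.
|(10w + 2) − 92| = |10w - 90| = 10|w − 9|.
Thus it suffices that |w − 9| < ϵ/10.
Choosing δ = ϵ/10 gives |(10w + 2) − 92| = 10|w − 9| < ϵ whenever |w − 9| < δ.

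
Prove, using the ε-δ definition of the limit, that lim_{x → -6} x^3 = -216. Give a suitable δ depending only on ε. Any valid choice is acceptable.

δ = min(1, ε/127)

Let ε > 0. We seek δ > 0 with 0 < |x + 6| < δ ⇒ |x^3 + 216| < ε.
Factor: x^3 + 216 = (x + 6)(x^2 - 6x + 36), so |x^3 + 216| = |x + 6|·|x^2 - 6x + 36|.
Restrict δ ≤ 1. Then |x + 6| < 1 gives |x| < 7, so by the triangle inequality |x^2 - 6x + 36| ≤ 7^2 + 6·7 + 36 = 127.
Hence |x^3 + 216| ≤ 127|x + 6|, which is < ε once |x + 6| < ε/127.
Take δ = min(1, ε/127). If 0 < |x + 6| < δ then both bounds hold and |x^3 + 216| ≤ 127|x + 6| < 127·(ε/127) = ε.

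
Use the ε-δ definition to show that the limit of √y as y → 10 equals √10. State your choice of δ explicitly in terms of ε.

δ = min(10, √10·ε)

Fix ε > 0. We want δ > 0 such that 0 < |y − 10| < δ implies |√y − √10| < ε.
Multiplying by the conjugate, |√y − √10| = |y − 10|/(√y + √10).
Restrict δ ≤ 10 so that |y − 10| < 10 forces y > 0, and then √y + √10 > √10.
Hence |√y − √10| < |y − 10|/√10, which is < ε once |y − 10| < √10·ε.
Take δ = min(10, √10·ε). If 0 < |y − 10| < δ then y > 0 and |√y − √10| < |y − 10|/√10 < ε.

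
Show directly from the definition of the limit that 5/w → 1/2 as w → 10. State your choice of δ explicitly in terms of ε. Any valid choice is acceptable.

δ = min(5, 10ε)

Suppose ε > 0. We seek δ > 0 such that 0 < |w − 10| < δ implies |5/w − (1/2)| < ε.
|5/w − (1/2)| = 5·|10 − w|/(10·|w|) = 5|w − 10|/(10|w|).
Restrict δ ≤ 5. Then |w − 10| < 5 gives |w| > 5, so 10|w| > 50.
Then |5/w − (1/2)| < 5|w − 10|/50, which is < ε when |w − 10| < 10ε.
Take δ = min(5, 10ε). Then 0 < |w − 10| < δ gives both |w − 10| < 5 and |w − 10| < 10ε, so |5/w − (1/2)| < ε.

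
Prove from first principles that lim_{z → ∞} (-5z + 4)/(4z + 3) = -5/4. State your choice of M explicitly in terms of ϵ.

M = (31/16)/ϵ

Let ϵ > 0 be given. We seek M > 0 such that z > M implies |(-5z + 4)/(4z + 3) + 5/4| < ϵ.
(-5z + 4)/(4z + 3) + 5/4 = (4(-5z + 4) − (-5)(4z + 3)) / (4(4z + 3)) = 31/(4(4z + 3)).
For z > 0 we have 4z + 3 > 4z, so |(-5z + 4)/(4z + 3) + 5/4| = 31/(4(4z + 3)) < 31/(4·4z) = (31/16)/z.
Thus |(-5z + 4)/(4z + 3) + 5/4| < ϵ whenever z > (31/16)/ϵ.
Take M = (31/16)/ϵ. If z > M then |(-5z + 4)/(4z + 3) + 5/4| < (31/16)/z < ϵ.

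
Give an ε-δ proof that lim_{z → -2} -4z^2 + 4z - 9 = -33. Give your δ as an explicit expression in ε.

Suppose ε > 0. We want δ > 0 such that 0 < |z + 2| < δ implies |(-4z^2 + 4z - 9) + 33| < ε.
(-4z^2 + 4z - 9) + 33 = -4z^2 + 4z + 24 = (z + 2)(-4z + 12).
So |(-4z^2 + 4z - 9) + 33| = |z + 2|·|-4z + 12|.
Require δ ≤ 1. Then |z + 2| < 1 gives |z| < 3, and by the triangle inequality |-4z + 12| ≤ 4·3 + 12 = 24.
Hence |(-4z^2 + 4z - 9) + 33| ≤ 24|z + 2| < ε provided |z + 2| < ε/24.
Choosing δ = min(1, ε/24) ensures both conditions, hence |(-4z^2 + 4z - 9) + 33| < ε.

δ = min(1, ε/24)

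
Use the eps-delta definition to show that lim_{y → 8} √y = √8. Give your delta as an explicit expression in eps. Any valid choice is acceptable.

delta = min(8, √8·eps)

Fix eps > 0. We want delta > 0 such that 0 < |y − 8| < delta implies |√y − √8| < eps.
Rationalise: √y − √8 = (y − 8)/(√y + √8), so |√y − √8| = |y − 8|/(√y + √8).
Restrict delta ≤ 8 so that |y − 8| < 8 forces y > 0, and then √y + √8 > √8.
Hence |√y − √8| < |y − 8|/√8, which is < eps once |y − 8| < √8·eps.
Take delta = min(8, √8·eps). If 0 < |y − 8| < delta then y > 0 and |√y − √8| < |y − 8|/√8 < eps.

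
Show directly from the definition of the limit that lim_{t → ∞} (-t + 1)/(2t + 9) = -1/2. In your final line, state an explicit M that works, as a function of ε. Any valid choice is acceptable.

M = (11/4)/ε

Let ε > 0. We seek M > 0 such that t > M implies |(-t + 1)/(2t + 9) + 1/2| < ε.
(-t + 1)/(2t + 9) + 1/2 = (2(-t + 1) − (-1)(2t + 9)) / (2(2t + 9)) = 11/(2(2t + 9)).
For t > 0 we have 2t + 9 > 2t, so |(-t + 1)/(2t + 9) + 1/2| = 11/(2(2t + 9)) < 11/(2·2t) = (11/4)/t.
Thus |(-t + 1)/(2t + 9) + 1/2| < ε whenever t > (11/4)/ε.
Take M = (11/4)/ε. If t > M then |(-t + 1)/(2t + 9) + 1/2| < (11/4)/t < ε.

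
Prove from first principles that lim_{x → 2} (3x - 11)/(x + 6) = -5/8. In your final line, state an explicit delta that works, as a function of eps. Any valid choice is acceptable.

Let eps > 0 be given. We want delta > 0 with 0 < |x − 2| < delta ⇒ |(3x - 11)/(x + 6) + 5/8| < eps.
Combining over a common denominator, (3x - 11)/(x + 6) + 5/8 = [(3x - 11)·8 − (-5)·(x + 6)] / [8·(x + 6)] = 29(x − 2) / (8(x + 6)).
So |(3x - 11)/(x + 6) + 5/8| = 29|x − 2| / (8·|x + 6|).
Require delta ≤ 4, so |x + 6| ≥ |8| − |x − 2| > 8 − 4 = 4.
Hence |(3x - 11)/(x + 6) + 5/8| < 29|x − 2|/(8·4) = (29/32)|x − 2|, which is < eps once |x − 2| < (32/29)eps.
Take delta = min(4, (32/29)eps). Then 0 < |x − 2| < delta forces both bounds, so |(3x - 11)/(x + 6) + 5/8| < eps.

delta = min(4, (32/29)eps)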